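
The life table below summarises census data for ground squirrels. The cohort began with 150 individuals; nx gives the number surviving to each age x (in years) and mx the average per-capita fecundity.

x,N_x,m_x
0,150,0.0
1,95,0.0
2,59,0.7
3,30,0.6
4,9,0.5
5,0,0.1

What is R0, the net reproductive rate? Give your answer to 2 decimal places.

lx = nx/n0 = nx/150: 1, 0.63333…, 0.39333…, 0.2, 0.06, 0
lx·mx by age: 0, 0, 0.275333…, 0.12, 0.03, 0
R0 = Σ lx·mx = 0.425333… → 0.43

0.43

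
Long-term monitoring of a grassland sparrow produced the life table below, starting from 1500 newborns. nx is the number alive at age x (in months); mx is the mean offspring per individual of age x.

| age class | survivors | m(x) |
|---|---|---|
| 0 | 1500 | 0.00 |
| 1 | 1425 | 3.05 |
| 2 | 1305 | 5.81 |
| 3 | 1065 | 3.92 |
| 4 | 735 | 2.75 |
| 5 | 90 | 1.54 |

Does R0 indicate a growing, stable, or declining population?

growing

lx = nx/n0 = nx/1500: 1, 0.95, 0.87, 0.71, 0.49, 0.06
R0 = Σ lx·mx = 0 + 2.8975 + 5.0547 + 2.7832 + 1.3475 + 0.0924 = 12.1753
R0 > 1, so the population is growing.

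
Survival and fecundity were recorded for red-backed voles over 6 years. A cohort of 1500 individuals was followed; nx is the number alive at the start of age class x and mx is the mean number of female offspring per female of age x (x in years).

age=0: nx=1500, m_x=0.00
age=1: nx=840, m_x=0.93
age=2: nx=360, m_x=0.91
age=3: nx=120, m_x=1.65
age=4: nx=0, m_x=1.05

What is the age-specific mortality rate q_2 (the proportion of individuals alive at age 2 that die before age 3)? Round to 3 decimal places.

lx = nx/n0 = nx/1500: 1, 0.56, 0.24, 0.08, 0
q_2 = (l_2 − l_3) / l_2 = (0.24 − 0.08) / 0.24
     = 0.16 / 0.24 = 0.666667… → 0.667

0.667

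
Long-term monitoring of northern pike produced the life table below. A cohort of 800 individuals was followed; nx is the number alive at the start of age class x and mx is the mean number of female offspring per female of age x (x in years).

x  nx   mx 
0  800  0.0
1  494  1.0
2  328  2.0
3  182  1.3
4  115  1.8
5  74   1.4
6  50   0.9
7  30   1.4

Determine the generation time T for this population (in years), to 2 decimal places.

2.48

lx = nx/n0 = nx/800: 1, 0.6175, 0.41, 0.2275, 0.14375, 0.0925, 0.0625, 0.0375
lx·mx: 0, 0.6175, 0.82, 0.29575, 0.25875, 0.1295, 0.05625, 0.0525 → R0 = 2.23025
x·lx·mx: 0, 0.6175, 1.64, 0.88725, 1.035, 0.6475, 0.3375, 0.3675 → Σ = 5.53225
T = 5.53225 / 2.23025 = 2.480552… → 2.48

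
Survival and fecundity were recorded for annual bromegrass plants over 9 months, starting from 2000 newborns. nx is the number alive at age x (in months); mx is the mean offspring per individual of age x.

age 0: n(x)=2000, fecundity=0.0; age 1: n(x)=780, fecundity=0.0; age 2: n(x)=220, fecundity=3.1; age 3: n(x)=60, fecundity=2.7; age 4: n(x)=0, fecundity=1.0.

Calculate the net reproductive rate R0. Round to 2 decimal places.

lx = nx/n0 = nx/2000: 1, 0.39, 0.11, 0.03, 0
lx·mx by age: 0, 0, 0.341, 0.081, 0
R0 = Σ lx·mx = 0.422 → 0.42

0.42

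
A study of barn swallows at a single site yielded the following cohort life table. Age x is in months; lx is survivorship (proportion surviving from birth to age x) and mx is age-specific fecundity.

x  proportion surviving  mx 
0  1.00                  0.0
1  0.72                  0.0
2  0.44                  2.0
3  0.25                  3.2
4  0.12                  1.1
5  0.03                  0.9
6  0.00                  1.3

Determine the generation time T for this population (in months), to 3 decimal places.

2.623

lx·mx: 0, 0, 0.88, 0.8, 0.132, 0.027, 0 → R0 = 1.839
x·lx·mx: 0, 0, 1.76, 2.4, 0.528, 0.135, 0 → Σ = 4.823
T = 4.823 / 1.839 = 2.622621… → 2.623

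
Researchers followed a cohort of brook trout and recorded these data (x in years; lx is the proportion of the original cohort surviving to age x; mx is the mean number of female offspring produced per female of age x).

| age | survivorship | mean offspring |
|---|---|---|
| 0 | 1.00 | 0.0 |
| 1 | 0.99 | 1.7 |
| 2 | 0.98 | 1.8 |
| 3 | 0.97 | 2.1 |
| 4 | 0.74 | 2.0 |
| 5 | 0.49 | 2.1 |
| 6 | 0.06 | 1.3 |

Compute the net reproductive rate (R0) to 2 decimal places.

lx·mx by age: 0, 1.683, 1.764, 2.037, 1.48, 1.029, 0.078
R0 = Σ lx·mx = 8.071 → 8.07

8.07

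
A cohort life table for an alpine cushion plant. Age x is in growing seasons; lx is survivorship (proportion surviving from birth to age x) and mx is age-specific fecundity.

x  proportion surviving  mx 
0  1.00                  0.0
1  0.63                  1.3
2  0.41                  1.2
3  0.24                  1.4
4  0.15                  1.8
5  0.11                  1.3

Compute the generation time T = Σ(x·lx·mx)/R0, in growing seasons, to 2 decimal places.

lx·mx: 0, 0.819, 0.492, 0.336, 0.27, 0.143 → R0 = 2.06
x·lx·mx: 0, 0.819, 0.984, 1.008, 1.08, 0.715 → Σ = 4.606
T = 4.606 / 2.06 = 2.235922… → 2.24

2.24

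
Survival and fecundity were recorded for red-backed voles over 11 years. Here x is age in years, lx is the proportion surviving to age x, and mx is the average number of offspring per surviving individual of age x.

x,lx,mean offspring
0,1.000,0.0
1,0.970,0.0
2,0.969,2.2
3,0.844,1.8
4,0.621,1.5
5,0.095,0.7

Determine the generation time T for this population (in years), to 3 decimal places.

2.770

lx·mx: 0, 0, 2.1318, 1.5192, 0.9315, 0.0665 → R0 = 4.649
x·lx·mx: 0, 0, 4.2636, 4.5576, 3.726, 0.3325 → Σ = 12.8797
T = 12.8797 / 4.649 = 2.770424… → 2.770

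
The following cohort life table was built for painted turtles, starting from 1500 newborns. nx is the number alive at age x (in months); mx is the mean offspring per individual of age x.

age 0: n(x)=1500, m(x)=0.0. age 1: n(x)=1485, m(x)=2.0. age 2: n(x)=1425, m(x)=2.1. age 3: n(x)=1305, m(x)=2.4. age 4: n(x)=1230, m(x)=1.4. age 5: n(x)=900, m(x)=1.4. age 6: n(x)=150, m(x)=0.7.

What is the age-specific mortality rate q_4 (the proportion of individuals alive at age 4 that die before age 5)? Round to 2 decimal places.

0.27

lx = nx/n0 = nx/1500: 1, 0.99, 0.95, 0.87, 0.82, 0.6, 0.1
q_4 = (l_4 − l_5) / l_4 = (0.82 − 0.6) / 0.82
     = 0.22 / 0.82 = 0.268293… → 0.27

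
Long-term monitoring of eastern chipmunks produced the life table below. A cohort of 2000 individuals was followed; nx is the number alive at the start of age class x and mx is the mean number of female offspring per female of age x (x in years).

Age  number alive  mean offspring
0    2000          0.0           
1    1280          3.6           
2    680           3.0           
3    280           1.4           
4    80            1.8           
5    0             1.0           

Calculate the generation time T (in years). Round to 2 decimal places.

1.45

lx = nx/n0 = nx/2000: 1, 0.64, 0.34, 0.14, 0.04, 0
lx·mx: 0, 2.304, 1.02, 0.196, 0.072, 0 → R0 = 3.592
x·lx·mx: 0, 2.304, 2.04, 0.588, 0.288, 0 → Σ = 5.22
T = 5.22 / 3.592 = 1.453229… → 1.45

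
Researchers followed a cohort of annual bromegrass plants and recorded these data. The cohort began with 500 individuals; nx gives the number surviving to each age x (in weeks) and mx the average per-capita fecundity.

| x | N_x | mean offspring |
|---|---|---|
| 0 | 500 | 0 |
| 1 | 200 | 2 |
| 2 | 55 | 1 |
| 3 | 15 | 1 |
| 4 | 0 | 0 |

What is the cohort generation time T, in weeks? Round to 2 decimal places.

1.18

lx = nx/n0 = nx/500: 1, 0.4, 0.11, 0.03, 0
lx·mx: 0, 0.8, 0.11, 0.03, 0 → R0 = 0.94
x·lx·mx: 0, 0.8, 0.22, 0.09, 0 → Σ = 1.11
T = 1.11 / 0.94 = 1.180851… → 1.18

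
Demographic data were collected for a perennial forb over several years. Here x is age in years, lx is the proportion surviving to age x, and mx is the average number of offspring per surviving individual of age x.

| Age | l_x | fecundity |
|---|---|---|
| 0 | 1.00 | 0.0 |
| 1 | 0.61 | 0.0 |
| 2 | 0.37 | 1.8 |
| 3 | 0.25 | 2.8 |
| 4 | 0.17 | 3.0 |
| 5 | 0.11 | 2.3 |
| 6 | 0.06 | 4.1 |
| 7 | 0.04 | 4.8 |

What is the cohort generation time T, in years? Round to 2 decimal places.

3.72

lx·mx: 0, 0, 0.666, 0.7, 0.51, 0.253, 0.246, 0.192 → R0 = 2.567
x·lx·mx: 0, 0, 1.332, 2.1, 2.04, 1.265, 1.476, 1.344 → Σ = 9.557
T = 9.557 / 2.567 = 3.723023… → 3.72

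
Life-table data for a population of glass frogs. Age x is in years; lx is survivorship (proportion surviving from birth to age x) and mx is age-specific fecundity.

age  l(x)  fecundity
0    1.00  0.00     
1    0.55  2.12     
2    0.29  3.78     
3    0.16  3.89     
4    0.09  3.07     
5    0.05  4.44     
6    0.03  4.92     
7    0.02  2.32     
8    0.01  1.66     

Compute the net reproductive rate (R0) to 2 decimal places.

3.59

lx·mx by age: 0, 1.166, 1.0962, 0.6224, 0.2763, 0.222, 0.1476, 0.0464, 0.0166
R0 = Σ lx·mx = 3.5935 → 3.59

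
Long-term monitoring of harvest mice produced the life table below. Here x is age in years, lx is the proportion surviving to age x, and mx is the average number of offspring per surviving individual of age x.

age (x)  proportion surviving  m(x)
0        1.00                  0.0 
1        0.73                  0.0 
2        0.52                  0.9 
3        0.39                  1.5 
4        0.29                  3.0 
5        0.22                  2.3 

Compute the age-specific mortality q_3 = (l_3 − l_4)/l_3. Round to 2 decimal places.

0.26

q_3 = (l_3 − l_4) / l_3 = (0.39 − 0.29) / 0.39
     = 0.1 / 0.39 = 0.25641… → 0.26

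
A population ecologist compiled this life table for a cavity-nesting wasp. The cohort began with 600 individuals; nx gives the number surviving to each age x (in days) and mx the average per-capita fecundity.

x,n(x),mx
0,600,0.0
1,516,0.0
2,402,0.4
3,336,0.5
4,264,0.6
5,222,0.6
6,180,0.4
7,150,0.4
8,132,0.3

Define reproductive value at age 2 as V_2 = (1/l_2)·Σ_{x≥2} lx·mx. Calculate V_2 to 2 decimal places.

1.97

lx = nx/n0 = nx/600: 1, 0.86, 0.67, 0.56, 0.44, 0.37, 0.3, 0.25, 0.22
lx·mx for x ≥ 2: 0.268, 0.28, 0.264, 0.222, 0.12, 0.1, 0.066 → sum = 1.32
V_2 = 1.32 / l_2 = 1.32 / 0.67 = 1.970149… → 1.97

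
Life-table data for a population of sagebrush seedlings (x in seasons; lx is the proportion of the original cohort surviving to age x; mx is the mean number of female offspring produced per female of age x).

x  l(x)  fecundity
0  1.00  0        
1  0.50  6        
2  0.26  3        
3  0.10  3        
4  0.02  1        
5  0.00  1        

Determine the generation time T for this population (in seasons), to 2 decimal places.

1.35

lx·mx: 0, 3, 0.78, 0.3, 0.02, 0 → R0 = 4.1
x·lx·mx: 0, 3, 1.56, 0.9, 0.08, 0 → Σ = 5.54
T = 5.54 / 4.1 = 1.35122… → 1.35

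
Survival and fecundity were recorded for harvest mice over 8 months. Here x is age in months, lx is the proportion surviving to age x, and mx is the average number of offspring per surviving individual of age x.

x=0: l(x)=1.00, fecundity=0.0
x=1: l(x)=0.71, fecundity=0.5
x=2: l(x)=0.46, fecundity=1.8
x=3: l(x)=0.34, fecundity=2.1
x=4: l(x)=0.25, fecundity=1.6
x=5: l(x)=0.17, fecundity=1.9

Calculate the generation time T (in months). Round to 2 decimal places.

lx·mx: 0, 0.355, 0.828, 0.714, 0.4, 0.323 → R0 = 2.62
x·lx·mx: 0, 0.355, 1.656, 2.142, 1.6, 1.615 → Σ = 7.368
T = 7.368 / 2.62 = 2.812214… → 2.81

2.81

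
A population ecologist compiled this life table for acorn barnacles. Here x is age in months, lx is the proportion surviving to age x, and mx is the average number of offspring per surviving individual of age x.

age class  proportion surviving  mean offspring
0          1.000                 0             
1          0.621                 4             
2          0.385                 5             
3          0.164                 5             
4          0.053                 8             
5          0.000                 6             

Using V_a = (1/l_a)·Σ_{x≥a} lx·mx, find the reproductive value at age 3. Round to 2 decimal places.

lx·mx for x ≥ 3: 0.82, 0.424, 0 → sum = 1.244
V_3 = 1.244 / l_3 = 1.244 / 0.164 = 7.585366… → 7.59

7.59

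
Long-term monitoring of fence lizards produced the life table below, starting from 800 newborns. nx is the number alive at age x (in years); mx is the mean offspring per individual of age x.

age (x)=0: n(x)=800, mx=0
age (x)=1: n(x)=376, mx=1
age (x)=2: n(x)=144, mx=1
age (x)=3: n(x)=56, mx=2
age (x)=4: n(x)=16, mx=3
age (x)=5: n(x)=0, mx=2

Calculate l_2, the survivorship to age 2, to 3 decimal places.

l_2 = n_2/n_0 = 144/800 = 0.18 → 0.180

0.180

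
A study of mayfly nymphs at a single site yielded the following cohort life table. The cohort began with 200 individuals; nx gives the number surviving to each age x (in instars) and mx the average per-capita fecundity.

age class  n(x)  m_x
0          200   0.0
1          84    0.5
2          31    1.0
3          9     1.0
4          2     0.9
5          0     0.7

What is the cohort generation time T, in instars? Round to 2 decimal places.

1.65

lx = nx/n0 = nx/200: 1, 0.42, 0.155, 0.045, 0.01, 0
lx·mx: 0, 0.21, 0.155, 0.045, 0.009, 0 → R0 = 0.419
x·lx·mx: 0, 0.21, 0.31, 0.135, 0.036, 0 → Σ = 0.691
T = 0.691 / 0.419 = 1.649165… → 1.65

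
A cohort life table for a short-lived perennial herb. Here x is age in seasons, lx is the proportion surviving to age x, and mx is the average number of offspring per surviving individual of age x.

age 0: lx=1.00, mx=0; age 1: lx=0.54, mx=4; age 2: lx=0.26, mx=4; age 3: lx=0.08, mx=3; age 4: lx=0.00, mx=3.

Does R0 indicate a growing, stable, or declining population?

growing

R0 = Σ lx·mx = 0 + 2.16 + 1.04 + 0.24 + 0 = 3.44
R0 > 1, so the population is growing.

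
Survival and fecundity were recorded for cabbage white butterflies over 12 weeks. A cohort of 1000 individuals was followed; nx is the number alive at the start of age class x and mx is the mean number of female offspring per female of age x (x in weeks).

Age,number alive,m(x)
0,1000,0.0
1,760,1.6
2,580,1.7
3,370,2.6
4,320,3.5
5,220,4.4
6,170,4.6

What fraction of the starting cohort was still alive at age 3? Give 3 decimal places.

l_3 = n_3/n_0 = 370/1000 = 0.37 → 0.370

0.370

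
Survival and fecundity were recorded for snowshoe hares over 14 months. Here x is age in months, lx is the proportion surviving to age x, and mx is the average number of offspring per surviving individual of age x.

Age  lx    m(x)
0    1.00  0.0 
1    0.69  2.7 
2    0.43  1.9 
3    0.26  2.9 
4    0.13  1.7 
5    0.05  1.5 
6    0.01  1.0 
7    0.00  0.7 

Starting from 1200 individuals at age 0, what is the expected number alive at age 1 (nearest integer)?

828

Expected survivors = N0 · l_1 = 1200 × 0.69 = 828 → 828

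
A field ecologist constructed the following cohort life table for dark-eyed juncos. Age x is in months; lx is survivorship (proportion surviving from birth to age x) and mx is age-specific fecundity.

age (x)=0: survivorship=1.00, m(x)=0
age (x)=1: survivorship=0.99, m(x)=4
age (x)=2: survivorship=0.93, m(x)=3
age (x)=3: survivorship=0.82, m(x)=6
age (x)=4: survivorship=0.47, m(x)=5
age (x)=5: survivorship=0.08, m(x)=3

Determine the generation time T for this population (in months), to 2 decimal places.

2.45

lx·mx: 0, 3.96, 2.79, 4.92, 2.35, 0.24 → R0 = 14.26
x·lx·mx: 0, 3.96, 5.58, 14.76, 9.4, 1.2 → Σ = 34.9
T = 34.9 / 14.26 = 2.447405… → 2.45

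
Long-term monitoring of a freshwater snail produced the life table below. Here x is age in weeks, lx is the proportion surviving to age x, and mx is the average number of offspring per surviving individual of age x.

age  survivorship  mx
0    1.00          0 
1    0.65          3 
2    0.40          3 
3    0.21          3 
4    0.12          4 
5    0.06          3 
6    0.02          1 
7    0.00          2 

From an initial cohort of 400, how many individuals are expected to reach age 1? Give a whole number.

Expected survivors = N0 · l_1 = 400 × 0.65 = 260 → 260

260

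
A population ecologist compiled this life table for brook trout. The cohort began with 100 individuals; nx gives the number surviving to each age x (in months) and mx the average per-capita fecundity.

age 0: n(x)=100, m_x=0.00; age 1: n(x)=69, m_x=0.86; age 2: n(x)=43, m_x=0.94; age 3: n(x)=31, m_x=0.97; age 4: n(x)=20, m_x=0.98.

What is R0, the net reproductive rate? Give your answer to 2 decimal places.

lx = nx/n0 = nx/100: 1, 0.69, 0.43, 0.31, 0.2
lx·mx by age: 0, 0.5934, 0.4042, 0.3007, 0.196
R0 = Σ lx·mx = 1.4943 → 1.49

1.49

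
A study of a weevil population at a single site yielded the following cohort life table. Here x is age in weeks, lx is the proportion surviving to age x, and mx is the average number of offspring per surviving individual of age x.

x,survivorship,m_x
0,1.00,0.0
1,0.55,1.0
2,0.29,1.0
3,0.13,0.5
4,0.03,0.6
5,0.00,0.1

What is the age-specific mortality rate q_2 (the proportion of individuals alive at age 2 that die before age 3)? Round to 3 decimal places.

0.552

q_2 = (l_2 − l_3) / l_2 = (0.29 − 0.13) / 0.29
     = 0.16 / 0.29 = 0.551724… → 0.552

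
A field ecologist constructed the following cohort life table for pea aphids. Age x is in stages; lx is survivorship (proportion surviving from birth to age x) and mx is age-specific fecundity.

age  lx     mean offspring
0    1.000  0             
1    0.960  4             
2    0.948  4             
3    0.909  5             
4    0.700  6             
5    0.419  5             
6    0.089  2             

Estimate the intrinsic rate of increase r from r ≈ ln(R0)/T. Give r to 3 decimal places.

1.022

R0 = Σ lx·mx = 0 + 3.84 + 3.792 + 4.545 + 4.2 + 2.095 + 0.178 = 18.65
Σ x·lx·mx = 53.402; T = 53.402/18.65 = 2.86338…
r ≈ ln(R0)/T = ln(18.65)/2.86338… = 1.02182… → 1.022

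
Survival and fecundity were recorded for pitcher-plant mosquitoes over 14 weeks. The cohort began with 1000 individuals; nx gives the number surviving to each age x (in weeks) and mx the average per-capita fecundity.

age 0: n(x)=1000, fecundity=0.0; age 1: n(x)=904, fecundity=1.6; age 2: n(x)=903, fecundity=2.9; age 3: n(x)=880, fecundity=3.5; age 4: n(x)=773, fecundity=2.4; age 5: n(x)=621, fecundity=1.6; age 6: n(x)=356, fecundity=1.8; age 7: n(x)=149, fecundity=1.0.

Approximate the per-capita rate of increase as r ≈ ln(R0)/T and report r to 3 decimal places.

lx = nx/n0 = nx/1000: 1, 0.904, 0.903, 0.88, 0.773, 0.621, 0.356, 0.149
R0 = Σ lx·mx = 0 + 1.4464 + 2.6187 + 3.08 + 1.8552 + 0.9936 + 0.6408 + 0.149 = 10.7837
Σ x·lx·mx = 33.2004; T = 33.2004/10.7837 = 3.07876…
r ≈ ln(R0)/T = ln(10.7837)/3.07876… = 0.7724… → 0.772

0.772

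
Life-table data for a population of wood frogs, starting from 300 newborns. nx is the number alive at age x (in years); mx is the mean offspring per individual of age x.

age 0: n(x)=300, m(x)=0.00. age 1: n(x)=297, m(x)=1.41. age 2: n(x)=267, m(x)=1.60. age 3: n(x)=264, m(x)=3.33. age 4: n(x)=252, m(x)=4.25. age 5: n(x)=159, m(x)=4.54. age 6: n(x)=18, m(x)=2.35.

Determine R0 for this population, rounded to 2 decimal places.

11.87

lx = nx/n0 = nx/300: 1, 0.99, 0.89, 0.88, 0.84, 0.53, 0.06
lx·mx by age: 0, 1.3959, 1.424, 2.9304, 3.57, 2.4062, 0.141
R0 = Σ lx·mx = 11.8675 → 11.87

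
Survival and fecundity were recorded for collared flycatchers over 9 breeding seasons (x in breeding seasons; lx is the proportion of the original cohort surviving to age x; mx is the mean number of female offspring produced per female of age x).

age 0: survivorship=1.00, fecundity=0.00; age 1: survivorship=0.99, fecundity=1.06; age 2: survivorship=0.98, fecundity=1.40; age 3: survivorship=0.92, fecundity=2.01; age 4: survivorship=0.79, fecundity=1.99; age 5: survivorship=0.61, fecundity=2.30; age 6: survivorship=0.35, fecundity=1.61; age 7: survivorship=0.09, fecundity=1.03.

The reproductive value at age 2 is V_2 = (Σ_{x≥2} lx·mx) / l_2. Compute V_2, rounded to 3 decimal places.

lx·mx for x ≥ 2: 1.372, 1.8492, 1.5721, 1.403, 0.5635, 0.0927 → sum = 6.8525
V_2 = 6.8525 / l_2 = 6.8525 / 0.98 = 6.992347… → 6.992

6.992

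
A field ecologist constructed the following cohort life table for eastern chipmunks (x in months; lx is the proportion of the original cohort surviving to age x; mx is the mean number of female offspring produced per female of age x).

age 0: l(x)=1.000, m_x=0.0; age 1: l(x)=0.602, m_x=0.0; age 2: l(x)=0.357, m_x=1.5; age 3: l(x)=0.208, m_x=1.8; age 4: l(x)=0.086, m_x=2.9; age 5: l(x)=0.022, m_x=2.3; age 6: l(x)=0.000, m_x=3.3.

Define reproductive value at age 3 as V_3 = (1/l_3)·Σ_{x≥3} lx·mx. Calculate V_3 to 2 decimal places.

lx·mx for x ≥ 3: 0.3744, 0.2494, 0.0506, 0 → sum = 0.6744
V_3 = 0.6744 / l_3 = 0.6744 / 0.208 = 3.242308… → 3.24

3.24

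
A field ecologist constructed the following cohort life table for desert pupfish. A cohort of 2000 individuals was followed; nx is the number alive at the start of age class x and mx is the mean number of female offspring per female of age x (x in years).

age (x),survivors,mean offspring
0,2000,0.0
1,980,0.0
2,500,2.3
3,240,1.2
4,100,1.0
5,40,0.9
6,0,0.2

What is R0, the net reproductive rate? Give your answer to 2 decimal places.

lx = nx/n0 = nx/2000: 1, 0.49, 0.25, 0.12, 0.05, 0.02, 0
lx·mx by age: 0, 0, 0.575, 0.144, 0.05, 0.018, 0
R0 = Σ lx·mx = 0.787 → 0.79

0.79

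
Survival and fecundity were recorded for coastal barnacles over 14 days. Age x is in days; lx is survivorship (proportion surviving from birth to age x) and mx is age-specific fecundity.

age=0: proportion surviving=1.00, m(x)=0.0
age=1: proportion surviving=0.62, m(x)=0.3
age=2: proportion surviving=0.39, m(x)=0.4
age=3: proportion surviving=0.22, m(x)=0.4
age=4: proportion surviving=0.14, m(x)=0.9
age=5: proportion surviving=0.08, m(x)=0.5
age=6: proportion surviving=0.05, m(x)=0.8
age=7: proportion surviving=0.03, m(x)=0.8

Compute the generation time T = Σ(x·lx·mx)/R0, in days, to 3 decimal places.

lx·mx: 0, 0.186, 0.156, 0.088, 0.126, 0.04, 0.04, 0.024 → R0 = 0.66
x·lx·mx: 0, 0.186, 0.312, 0.264, 0.504, 0.2, 0.24, 0.168 → Σ = 1.874
T = 1.874 / 0.66 = 2.839394… → 2.839

2.839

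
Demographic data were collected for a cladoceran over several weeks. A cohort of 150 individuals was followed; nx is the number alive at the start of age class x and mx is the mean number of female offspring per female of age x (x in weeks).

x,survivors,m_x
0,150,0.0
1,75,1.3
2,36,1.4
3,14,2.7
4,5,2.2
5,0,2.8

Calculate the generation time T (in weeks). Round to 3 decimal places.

lx = nx/n0 = nx/150: 1, 0.5, 0.24, 0.09333…, 0.03333…, 0
lx·mx: 0, 0.65, 0.336, 0.252…, 0.073333…, 0 → R0 = 1.311333…
x·lx·mx: 0, 0.65, 0.672, 0.756…, 0.293333…, 0 → Σ = 2.371333…
T = 2.371333… / 1.311333… = 1.808338… → 1.808

1.808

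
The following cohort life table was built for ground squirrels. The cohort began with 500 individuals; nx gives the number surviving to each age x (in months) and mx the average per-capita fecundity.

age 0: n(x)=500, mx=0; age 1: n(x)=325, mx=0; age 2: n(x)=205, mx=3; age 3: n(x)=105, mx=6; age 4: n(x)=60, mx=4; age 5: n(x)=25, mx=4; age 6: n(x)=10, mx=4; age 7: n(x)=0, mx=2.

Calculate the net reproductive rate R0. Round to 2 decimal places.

3.25

lx = nx/n0 = nx/500: 1, 0.65, 0.41, 0.21, 0.12, 0.05, 0.02, 0
lx·mx by age: 0, 0, 1.23, 1.26, 0.48, 0.2, 0.08, 0
R0 = Σ lx·mx = 3.25 → 3.25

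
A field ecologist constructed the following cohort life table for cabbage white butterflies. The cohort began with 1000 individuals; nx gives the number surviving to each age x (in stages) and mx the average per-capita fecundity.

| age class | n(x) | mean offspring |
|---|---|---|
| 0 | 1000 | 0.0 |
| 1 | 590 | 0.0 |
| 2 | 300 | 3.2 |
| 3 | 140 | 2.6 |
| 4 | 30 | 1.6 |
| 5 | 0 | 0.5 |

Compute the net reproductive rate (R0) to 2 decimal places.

1.37

lx = nx/n0 = nx/1000: 1, 0.59, 0.3, 0.14, 0.03, 0
lx·mx by age: 0, 0, 0.96, 0.364, 0.048, 0
R0 = Σ lx·mx = 1.372 → 1.37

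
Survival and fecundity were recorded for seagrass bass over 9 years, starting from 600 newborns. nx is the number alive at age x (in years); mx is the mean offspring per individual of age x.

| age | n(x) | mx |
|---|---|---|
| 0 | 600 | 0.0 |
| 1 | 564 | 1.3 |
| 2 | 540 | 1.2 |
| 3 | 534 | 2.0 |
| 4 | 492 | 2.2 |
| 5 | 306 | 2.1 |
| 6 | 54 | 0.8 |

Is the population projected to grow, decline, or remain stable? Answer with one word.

lx = nx/n0 = nx/600: 1, 0.94, 0.9, 0.89, 0.82, 0.51, 0.09
R0 = Σ lx·mx = 0 + 1.222 + 1.08 + 1.78 + 1.804 + 1.071 + 0.072 = 7.029
R0 > 1, so the population is growing.

growing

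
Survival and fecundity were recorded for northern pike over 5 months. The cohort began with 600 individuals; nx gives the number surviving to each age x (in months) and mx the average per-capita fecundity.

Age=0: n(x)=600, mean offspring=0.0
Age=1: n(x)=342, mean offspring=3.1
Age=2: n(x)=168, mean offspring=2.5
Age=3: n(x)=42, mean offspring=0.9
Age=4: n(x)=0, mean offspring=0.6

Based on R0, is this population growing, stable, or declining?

lx = nx/n0 = nx/600: 1, 0.57, 0.28, 0.07, 0
R0 = Σ lx·mx = 0 + 1.767 + 0.7 + 0.063 + 0 = 2.53
R0 > 1, so the population is growing.

growing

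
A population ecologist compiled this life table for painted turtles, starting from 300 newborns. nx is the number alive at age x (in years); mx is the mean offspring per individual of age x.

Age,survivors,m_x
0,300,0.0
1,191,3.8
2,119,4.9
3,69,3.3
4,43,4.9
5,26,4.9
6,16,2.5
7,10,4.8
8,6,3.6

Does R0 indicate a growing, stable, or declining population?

growing

lx = nx/n0 = nx/300: 1, 0.63667…, 0.39667…, 0.23, 0.14333…, 0.08667…, 0.05333…, 0.03333…, 0.02
R0 = Σ lx·mx = 0 + 2.419333… + 1.943667… + 0.759 + 0.702333… + 0.424667… + 0.133333… + 0.16… + 0.072 = 6.614333…
R0 > 1, so the population is growing.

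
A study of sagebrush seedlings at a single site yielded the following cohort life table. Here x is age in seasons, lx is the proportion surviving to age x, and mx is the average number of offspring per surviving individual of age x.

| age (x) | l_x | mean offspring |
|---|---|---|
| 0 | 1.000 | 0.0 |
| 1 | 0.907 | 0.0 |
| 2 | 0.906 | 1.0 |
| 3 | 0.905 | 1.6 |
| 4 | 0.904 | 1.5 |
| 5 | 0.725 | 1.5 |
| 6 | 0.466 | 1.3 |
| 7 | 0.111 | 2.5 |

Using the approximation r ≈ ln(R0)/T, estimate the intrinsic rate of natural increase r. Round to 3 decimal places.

0.437

R0 = Σ lx·mx = 0 + 0 + 0.906 + 1.448 + 1.356 + 1.0875 + 0.6058 + 0.2775 = 5.6808
Σ x·lx·mx = 22.5948; T = 22.5948/5.6808 = 3.9774…
r ≈ ln(R0)/T = ln(5.6808)/3.9774… = 0.43674… → 0.437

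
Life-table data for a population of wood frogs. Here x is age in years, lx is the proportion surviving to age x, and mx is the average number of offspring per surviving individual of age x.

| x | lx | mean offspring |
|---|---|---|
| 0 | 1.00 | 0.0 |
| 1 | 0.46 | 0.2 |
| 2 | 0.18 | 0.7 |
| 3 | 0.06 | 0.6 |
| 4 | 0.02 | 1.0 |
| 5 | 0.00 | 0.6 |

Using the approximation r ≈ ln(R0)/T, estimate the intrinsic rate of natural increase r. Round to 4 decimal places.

R0 = Σ lx·mx = 0 + 0.092 + 0.126 + 0.036 + 0.02 + 0 = 0.274
Σ x·lx·mx = 0.532; T = 0.532/0.274 = 1.94161…
r ≈ ln(R0)/T = ln(0.274)/1.94161… = -0.666782… → -0.6668

-0.6668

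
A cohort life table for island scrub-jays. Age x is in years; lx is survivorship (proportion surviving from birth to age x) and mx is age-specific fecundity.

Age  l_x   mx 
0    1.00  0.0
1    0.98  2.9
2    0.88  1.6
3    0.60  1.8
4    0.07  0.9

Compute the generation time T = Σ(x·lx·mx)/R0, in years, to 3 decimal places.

lx·mx: 0, 2.842, 1.408, 1.08, 0.063 → R0 = 5.393
x·lx·mx: 0, 2.842, 2.816, 3.24, 0.252 → Σ = 9.15
T = 9.15 / 5.393 = 1.696644… → 1.697

1.697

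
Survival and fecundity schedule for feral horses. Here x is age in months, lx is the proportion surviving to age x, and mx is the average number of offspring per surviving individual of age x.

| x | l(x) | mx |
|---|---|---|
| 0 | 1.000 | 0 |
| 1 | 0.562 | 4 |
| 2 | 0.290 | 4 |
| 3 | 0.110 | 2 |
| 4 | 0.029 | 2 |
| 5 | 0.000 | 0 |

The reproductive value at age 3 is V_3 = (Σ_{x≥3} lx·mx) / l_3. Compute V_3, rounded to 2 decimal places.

lx·mx for x ≥ 3: 0.22, 0.058, 0 → sum = 0.278
V_3 = 0.278 / l_3 = 0.278 / 0.11 = 2.527273… → 2.53

2.53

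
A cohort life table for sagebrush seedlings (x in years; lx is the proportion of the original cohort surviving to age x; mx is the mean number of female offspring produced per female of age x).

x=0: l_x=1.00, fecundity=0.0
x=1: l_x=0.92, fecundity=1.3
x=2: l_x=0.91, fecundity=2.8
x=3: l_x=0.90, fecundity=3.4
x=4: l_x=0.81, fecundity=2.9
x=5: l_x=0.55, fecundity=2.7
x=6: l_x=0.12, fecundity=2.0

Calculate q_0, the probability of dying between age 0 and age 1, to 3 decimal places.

q_0 = (l_0 − l_1) / l_0 = (1 − 0.92) / 1
     = 0.08 / 1 = 0.08 → 0.080

0.080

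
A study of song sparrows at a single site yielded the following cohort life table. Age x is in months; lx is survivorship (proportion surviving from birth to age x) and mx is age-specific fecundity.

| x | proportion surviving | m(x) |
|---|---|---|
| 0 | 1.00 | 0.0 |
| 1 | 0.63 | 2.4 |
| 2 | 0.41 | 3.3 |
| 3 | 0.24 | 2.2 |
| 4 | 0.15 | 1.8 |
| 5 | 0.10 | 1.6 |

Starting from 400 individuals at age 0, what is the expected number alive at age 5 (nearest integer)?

Expected survivors = N0 · l_5 = 400 × 0.10 = 40 → 40

40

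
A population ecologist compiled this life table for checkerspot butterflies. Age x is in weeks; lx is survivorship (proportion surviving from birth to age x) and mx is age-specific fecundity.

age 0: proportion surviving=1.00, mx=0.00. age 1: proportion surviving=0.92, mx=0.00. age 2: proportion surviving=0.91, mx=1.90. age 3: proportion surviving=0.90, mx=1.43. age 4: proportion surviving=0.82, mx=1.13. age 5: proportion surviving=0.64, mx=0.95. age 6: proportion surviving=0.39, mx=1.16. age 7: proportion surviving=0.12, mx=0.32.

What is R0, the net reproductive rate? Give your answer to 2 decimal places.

lx·mx by age: 0, 0, 1.729, 1.287, 0.9266, 0.608, 0.4524, 0.0384
R0 = Σ lx·mx = 5.0414 → 5.04

5.04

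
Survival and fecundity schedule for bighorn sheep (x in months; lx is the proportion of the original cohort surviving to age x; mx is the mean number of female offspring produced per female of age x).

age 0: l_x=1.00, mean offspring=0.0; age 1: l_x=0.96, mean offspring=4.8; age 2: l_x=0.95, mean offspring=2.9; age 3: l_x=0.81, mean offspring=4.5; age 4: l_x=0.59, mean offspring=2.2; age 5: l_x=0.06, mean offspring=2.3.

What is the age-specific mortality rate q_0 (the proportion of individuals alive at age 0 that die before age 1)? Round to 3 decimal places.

q_0 = (l_0 − l_1) / l_0 = (1 − 0.96) / 1
     = 0.04 / 1 = 0.04 → 0.040

0.040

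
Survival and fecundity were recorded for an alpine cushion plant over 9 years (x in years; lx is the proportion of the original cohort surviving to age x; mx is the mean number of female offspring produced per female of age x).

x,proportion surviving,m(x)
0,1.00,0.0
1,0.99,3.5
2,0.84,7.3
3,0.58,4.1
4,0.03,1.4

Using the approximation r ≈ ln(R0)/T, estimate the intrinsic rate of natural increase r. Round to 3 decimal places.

1.297

R0 = Σ lx·mx = 0 + 3.465 + 6.132 + 2.378 + 0.042 = 12.017
Σ x·lx·mx = 23.031; T = 23.031/12.017 = 1.91653…
r ≈ ln(R0)/T = ln(12.017)/1.91653… = 1.2973… → 1.297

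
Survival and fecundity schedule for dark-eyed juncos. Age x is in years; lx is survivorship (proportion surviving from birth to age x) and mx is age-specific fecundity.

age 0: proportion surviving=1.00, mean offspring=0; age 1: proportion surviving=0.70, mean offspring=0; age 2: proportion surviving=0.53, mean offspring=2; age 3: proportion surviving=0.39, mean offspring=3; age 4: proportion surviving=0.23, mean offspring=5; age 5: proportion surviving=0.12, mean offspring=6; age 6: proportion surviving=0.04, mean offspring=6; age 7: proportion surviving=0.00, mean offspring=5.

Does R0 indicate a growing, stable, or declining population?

R0 = Σ lx·mx = 0 + 0 + 1.06 + 1.17 + 1.15 + 0.72 + 0.24 + 0 = 4.34
R0 > 1, so the population is growing.

growing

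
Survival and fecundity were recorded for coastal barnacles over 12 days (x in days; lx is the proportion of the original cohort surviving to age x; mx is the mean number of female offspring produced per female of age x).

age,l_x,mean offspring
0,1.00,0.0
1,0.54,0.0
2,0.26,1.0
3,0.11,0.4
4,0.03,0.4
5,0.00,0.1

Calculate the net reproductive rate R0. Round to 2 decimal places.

lx·mx by age: 0, 0, 0.26, 0.044, 0.012, 0
R0 = Σ lx·mx = 0.316 → 0.32

0.32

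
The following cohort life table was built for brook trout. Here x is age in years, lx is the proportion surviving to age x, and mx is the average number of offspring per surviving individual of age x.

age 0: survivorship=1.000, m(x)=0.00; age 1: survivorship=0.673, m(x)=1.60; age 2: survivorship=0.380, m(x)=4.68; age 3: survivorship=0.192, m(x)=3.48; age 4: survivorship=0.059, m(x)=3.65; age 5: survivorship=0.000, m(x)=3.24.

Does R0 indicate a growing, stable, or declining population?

growing

R0 = Σ lx·mx = 0 + 1.0768 + 1.7784 + 0.66816 + 0.21535 + 0 = 3.73871
R0 > 1, so the population is growing.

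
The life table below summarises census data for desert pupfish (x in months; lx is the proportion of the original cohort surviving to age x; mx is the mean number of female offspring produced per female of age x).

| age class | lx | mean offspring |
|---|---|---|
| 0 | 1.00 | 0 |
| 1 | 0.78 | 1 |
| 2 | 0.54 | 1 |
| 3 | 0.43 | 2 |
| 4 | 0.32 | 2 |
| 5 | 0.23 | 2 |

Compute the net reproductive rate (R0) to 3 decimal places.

3.280

lx·mx by age: 0, 0.78, 0.54, 0.86, 0.64, 0.46
R0 = Σ lx·mx = 3.28 → 3.280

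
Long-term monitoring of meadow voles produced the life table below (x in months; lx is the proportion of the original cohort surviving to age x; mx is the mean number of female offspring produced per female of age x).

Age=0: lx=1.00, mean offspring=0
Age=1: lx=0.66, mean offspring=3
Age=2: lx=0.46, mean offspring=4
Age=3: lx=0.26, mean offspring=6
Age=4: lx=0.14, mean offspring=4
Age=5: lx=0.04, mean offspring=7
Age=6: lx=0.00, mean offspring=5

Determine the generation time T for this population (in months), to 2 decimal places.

lx·mx: 0, 1.98, 1.84, 1.56, 0.56, 0.28, 0 → R0 = 6.22
x·lx·mx: 0, 1.98, 3.68, 4.68, 2.24, 1.4, 0 → Σ = 13.98
T = 13.98 / 6.22 = 2.247588… → 2.25

2.25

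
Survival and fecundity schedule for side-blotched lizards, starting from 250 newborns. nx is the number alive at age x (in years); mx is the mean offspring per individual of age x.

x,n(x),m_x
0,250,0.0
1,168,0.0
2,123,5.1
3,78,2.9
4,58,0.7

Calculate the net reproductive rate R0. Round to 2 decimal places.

lx = nx/n0 = nx/250: 1, 0.672, 0.492, 0.312, 0.232
lx·mx by age: 0, 0, 2.5092, 0.9048, 0.1624
R0 = Σ lx·mx = 3.5764 → 3.58

3.58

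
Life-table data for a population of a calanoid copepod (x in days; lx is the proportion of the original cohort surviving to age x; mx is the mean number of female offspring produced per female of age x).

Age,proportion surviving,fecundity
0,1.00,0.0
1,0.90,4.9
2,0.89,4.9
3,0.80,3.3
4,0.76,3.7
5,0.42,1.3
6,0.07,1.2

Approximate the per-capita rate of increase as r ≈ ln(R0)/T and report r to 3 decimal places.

1.128

R0 = Σ lx·mx = 0 + 4.41 + 4.361 + 2.64 + 2.812 + 0.546 + 0.084 = 14.853
Σ x·lx·mx = 35.534; T = 35.534/14.853 = 2.39238…
r ≈ ln(R0)/T = ln(14.853)/2.39238… = 1.12783… → 1.128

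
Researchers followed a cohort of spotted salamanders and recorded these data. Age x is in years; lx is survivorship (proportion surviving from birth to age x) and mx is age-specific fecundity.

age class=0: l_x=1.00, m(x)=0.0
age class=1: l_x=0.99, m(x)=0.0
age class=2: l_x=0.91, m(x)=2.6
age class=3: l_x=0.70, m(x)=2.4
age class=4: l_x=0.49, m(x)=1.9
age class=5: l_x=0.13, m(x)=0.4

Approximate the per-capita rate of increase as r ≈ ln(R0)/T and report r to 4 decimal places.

0.5905

R0 = Σ lx·mx = 0 + 0 + 2.366 + 1.68 + 0.931 + 0.052 = 5.029
Σ x·lx·mx = 13.756; T = 13.756/5.029 = 2.73534…
r ≈ ln(R0)/T = ln(5.029)/2.73534… = 0.590502… → 0.5905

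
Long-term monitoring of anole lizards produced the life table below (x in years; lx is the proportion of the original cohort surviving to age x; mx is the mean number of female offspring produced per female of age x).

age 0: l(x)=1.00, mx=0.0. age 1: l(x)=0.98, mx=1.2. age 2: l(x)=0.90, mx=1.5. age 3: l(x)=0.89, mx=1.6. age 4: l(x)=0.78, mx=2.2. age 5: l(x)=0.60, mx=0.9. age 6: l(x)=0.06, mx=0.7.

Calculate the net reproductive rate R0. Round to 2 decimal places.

6.25

lx·mx by age: 0, 1.176, 1.35, 1.424, 1.716, 0.54, 0.042
R0 = Σ lx·mx = 6.248 → 6.25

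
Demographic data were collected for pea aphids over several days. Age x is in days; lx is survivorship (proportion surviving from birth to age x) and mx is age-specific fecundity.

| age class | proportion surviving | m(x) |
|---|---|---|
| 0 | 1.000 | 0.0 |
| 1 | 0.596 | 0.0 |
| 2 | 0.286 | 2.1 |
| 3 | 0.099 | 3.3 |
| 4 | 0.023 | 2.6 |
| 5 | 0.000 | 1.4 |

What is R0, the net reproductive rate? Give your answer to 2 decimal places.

lx·mx by age: 0, 0, 0.6006, 0.3267, 0.0598, 0
R0 = Σ lx·mx = 0.9871 → 0.99

0.99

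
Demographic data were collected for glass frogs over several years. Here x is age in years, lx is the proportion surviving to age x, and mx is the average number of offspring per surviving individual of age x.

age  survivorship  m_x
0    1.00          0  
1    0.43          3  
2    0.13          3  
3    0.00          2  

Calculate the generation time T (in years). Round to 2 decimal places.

lx·mx: 0, 1.29, 0.39, 0 → R0 = 1.68
x·lx·mx: 0, 1.29, 0.78, 0 → Σ = 2.07
T = 2.07 / 1.68 = 1.232143… → 1.23

1.23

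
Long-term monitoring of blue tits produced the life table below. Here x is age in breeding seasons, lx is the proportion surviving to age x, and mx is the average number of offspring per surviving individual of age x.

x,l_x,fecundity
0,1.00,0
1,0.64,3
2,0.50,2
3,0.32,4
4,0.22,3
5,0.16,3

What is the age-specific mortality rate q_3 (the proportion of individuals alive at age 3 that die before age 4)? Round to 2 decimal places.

q_3 = (l_3 − l_4) / l_3 = (0.32 − 0.22) / 0.32
     = 0.1 / 0.32 = 0.3125 → 0.31

0.31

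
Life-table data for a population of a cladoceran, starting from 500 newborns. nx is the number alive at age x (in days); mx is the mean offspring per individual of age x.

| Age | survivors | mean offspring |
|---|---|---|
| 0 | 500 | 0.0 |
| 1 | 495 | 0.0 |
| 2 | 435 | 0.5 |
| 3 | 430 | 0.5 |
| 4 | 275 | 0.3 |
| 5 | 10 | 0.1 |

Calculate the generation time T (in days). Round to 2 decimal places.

2.74

lx = nx/n0 = nx/500: 1, 0.99, 0.87, 0.86, 0.55, 0.02
lx·mx: 0, 0, 0.435, 0.43, 0.165, 0.002 → R0 = 1.032
x·lx·mx: 0, 0, 0.87, 1.29, 0.66, 0.01 → Σ = 2.83
T = 2.83 / 1.032 = 2.742248… → 2.74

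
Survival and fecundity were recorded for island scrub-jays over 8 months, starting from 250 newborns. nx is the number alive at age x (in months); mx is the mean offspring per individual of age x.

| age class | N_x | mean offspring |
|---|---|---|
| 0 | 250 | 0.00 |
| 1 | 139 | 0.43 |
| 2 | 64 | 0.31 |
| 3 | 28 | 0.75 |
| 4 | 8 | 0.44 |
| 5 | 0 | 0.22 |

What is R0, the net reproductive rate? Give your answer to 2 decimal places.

lx = nx/n0 = nx/250: 1, 0.556, 0.256, 0.112, 0.032, 0
lx·mx by age: 0, 0.23908, 0.07936, 0.084, 0.01408, 0
R0 = Σ lx·mx = 0.41652 → 0.42

0.42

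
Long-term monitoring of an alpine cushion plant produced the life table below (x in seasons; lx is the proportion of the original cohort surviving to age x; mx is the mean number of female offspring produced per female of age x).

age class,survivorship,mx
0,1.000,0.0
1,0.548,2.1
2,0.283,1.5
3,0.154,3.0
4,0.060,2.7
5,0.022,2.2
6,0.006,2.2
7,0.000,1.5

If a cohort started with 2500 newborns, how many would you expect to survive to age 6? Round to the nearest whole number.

15

Expected survivors = N0 · l_6 = 2500 × 0.006 = 15 → 15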